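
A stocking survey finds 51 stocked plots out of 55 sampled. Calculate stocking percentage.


Formula: Stocking % = stocked plots / total plots * 100
Stocking = 51 / 55 * 100
Stocking = 0.9273 * 100 = 92.7%

92.7


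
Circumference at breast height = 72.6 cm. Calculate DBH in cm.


Formula: DBH = C / pi
DBH = 72.6 / pi
pi = 3.14159...
DBH = 23.1 cm

23.1


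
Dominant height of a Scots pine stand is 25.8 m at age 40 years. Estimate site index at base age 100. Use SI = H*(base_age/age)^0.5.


Formula: SI = H_dom * (base_age / age)^0.5
Age ratio = 100 / 40 = 2.5
sqrt(age_ratio) = 1.58114
SI = 25.8 * 1.58114 = 40.8 m

40.8


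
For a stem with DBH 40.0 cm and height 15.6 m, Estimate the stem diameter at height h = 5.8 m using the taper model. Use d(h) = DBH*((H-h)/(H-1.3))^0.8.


Taper: d(h) = DBH * ((H - h) / (H - 1.3))^0.8
Numerator = H - h = 15.6 - 5.8 = 9.8 m
Denominator = H - 1.3 = 15.6 - 1.3 = 14.3 m
Ratio = 9.8 / 14.3 = 0.68531
d = 40.0 * 0.68531^0.8 = 29.6 cm

29.6


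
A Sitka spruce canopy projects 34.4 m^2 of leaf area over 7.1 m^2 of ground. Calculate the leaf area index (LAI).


Formula: LAI = total leaf area / ground area  (dimensionless)
LAI = 34.4 m^2 / 7.1 m^2
LAI = 4.85

4.85


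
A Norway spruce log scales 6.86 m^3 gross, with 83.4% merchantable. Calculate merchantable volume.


Formula: MV = V_total * (merchantable_pct / 100)
Merchantable fraction = 83.4% / 100 = 0.834
MV = 6.86 m^3 * 0.834 = 5.721 m^3

5.721


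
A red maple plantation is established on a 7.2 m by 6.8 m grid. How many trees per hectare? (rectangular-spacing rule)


Formula: TPH = 10000 m^2/ha / (spacing_x * spacing_y)
Area per tree = 7.2 m * 6.8 m = 48.96 m^2
TPH = 10000 / 48.96 = 204 trees/ha

204


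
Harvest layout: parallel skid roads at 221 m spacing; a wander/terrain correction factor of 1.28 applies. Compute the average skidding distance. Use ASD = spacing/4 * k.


Formula: ASD = (spacing / 4) * correction
Uncorrected distance = spacing / 4 = 221 / 4 = 55.25 m
ASD = 55.25 * 1.28 = 71 m

71


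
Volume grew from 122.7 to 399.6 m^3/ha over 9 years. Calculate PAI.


Formula: PAI = (V_T2 - V_T1) / (T2 - T1)
Volume increment = 399.6 - 122.7 = 276.9 m^3/ha
PAI = 276.9 / 9 = 30.77 m^3/ha/year

30.77


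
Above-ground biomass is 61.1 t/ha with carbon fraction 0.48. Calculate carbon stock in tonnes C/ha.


Formula: Carbon Stock = Biomass * Carbon Fraction
C = 61.1 t/ha * 0.48
C = 29.3 t C/ha

29.3


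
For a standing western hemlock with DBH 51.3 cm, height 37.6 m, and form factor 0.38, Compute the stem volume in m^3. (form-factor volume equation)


Formula: V = pi * (DBH/200)^2 * H * ff
Radius = DBH/200 = 51.3/200 = 0.2565 m
Radius^2 = 0.2565^2 = 0.06579225 m^2
V = pi * 0.06579225 * 37.6 * 0.38
V = 2.953 m^3

2.953


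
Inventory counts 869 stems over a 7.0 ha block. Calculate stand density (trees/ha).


Formula: Stand Density = N_trees / Area_ha
Density = 869 trees / 7.0 ha
Density = 124 trees/ha

124


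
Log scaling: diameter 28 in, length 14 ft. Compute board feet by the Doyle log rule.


Doyle: BF = (D - 4)^2 * L / 16
Adjusted diameter = 28 - 4 = 24 in
(D-4)^2 = 24^2 = 576
BF = 576 * 14 / 16 = 504 BF

504


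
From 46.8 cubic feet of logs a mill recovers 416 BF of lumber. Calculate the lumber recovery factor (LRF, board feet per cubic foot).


Formula: LRF = Lumber Output (BF) / Log Input (ft^3)
LRF = 416 BF / 46.8 ft^3
LRF = 8.89 BF/ft^3

8.89


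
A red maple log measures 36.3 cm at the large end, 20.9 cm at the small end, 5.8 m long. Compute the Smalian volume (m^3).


Smalian: V = (A1 + A2)/2 * L,  A = pi*(D/200)^2
A1 = pi*(36.3/200)^2 = 0.103491 m^2
A2 = pi*(20.9/200)^2 = 0.034307 m^2
V = (0.103491+0.034307)/2*5.8 = 0.3996 m^3

0.3996


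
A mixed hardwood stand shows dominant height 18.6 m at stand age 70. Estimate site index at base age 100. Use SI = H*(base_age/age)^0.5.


Formula: SI = H_dom * (base_age / age)^0.5
Age ratio = 100 / 70 = 1.42857
sqrt(age_ratio) = 1.19523
SI = 18.6 * 1.19523 = 22.2 m

22.2


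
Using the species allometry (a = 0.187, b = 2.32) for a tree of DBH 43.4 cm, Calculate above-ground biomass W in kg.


Formula: W = a * DBH^b  (allometric power law)
DBH^b = 43.4^2.32 = 6294.7165
W = 0.187 * 6294.7165 = 1177.1 kg

1177.1


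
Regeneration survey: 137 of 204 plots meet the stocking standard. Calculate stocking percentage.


Formula: Stocking % = stocked plots / total plots * 100
Stocking = 137 / 204 * 100
Stocking = 0.6716 * 100 = 67.2%

67.2


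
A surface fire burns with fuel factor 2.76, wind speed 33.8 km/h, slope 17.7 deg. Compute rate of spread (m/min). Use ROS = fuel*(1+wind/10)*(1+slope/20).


Formula: ROS = fuel * (1 + wind/10) * (1 + slope/20)
Wind factor = 1 + 33.8/10 = 4.38
Slope factor = 1 + 17.7/20 = 1.885
ROS = 2.76 * 4.38 * 1.885 = 22.79 m/min

22.79


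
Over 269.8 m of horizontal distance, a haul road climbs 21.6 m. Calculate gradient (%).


Formula: Gradient = rise / run * 100
Gradient = 21.6 / 269.8 * 100 = 8.0%

8.0


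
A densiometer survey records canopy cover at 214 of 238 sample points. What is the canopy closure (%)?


Formula: Canopy closure = covered points / total points * 100
Closure = 214 / 238 * 100
Closure = 0.8992 * 100 = 89.9%

89.9


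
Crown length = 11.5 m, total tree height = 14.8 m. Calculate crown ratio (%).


Formula: Crown Ratio = (Crown Length / Total Height) * 100
CR = (11.5 m / 14.8 m) * 100
CR = 0.777 * 100 = 77.7%

77.7


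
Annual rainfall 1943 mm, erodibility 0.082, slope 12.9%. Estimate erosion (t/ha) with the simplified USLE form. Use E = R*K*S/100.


Formula: E = R * K * S / 100  (simplified USLE)
R * K = 1943 * 0.082 = 159.326
E = 159.326 * 12.9 / 100 = 20.55 t/ha

20.55


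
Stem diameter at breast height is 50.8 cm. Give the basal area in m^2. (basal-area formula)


Formula: BA = pi * (DBH/2)^2 / 10000  (cm^2 to m^2)
Radius = DBH/2 = 50.8/2 = 25.4 cm
BA = pi * 25.4^2 / 10000
   = 2026.8299 cm^2 / 10000
   = 0.2027 m^2

0.2027


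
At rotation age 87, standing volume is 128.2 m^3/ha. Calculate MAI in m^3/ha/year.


Formula: MAI = Total Volume / Stand Age
MAI = 128.2 m^3/ha / 87 years
MAI = 1.47 m^3/ha/year

1.47


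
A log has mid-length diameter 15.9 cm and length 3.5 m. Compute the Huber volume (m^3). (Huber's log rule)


Huber: V = Am * L,  Am = pi*(Dm/200)^2
Am = pi*(15.9/200)^2 = 0.019856 m^2
V = 0.019856*3.5 = 0.0695 m^3

0.0695


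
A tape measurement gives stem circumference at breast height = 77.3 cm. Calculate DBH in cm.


Formula: DBH = C / pi
DBH = 77.3 / pi
pi = 3.14159...
DBH = 24.6 cm

24.6


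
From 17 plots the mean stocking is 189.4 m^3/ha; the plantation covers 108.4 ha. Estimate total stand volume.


Formula: Total Volume = Mean Volume per ha * Total Area
Total Volume = 189.4 m^3/ha * 108.4 ha
Total Volume = 20531 m^3

20531


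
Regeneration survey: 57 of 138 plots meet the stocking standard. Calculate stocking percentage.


Formula: Stocking % = stocked plots / total plots * 100
Stocking = 57 / 138 * 100
Stocking = 0.413 * 100 = 41.3%

41.3


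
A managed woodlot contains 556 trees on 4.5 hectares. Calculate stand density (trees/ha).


Formula: Stand Density = N_trees / Area_ha
Density = 556 trees / 4.5 ha
Density = 124 trees/ha

124


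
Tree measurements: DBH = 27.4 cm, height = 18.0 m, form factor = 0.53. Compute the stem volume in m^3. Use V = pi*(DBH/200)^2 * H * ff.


Formula: V = pi * (DBH/200)^2 * H * ff
Radius = DBH/200 = 27.4/200 = 0.137 m
Radius^2 = 0.137^2 = 0.018769 m^2
V = pi * 0.018769 * 18.0 * 0.53
V = 0.563 m^3

0.563


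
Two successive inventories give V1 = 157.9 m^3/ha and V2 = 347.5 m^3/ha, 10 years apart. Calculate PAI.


Formula: PAI = (V_T2 - V_T1) / (T2 - T1)
Volume increment = 347.5 - 157.9 = 189.6 m^3/ha
PAI = 189.6 / 10 = 18.96 m^3/ha/year

18.96


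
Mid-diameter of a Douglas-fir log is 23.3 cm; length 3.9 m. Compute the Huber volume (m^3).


Huber: V = Am * L,  Am = pi*(Dm/200)^2
Am = pi*(23.3/200)^2 = 0.042638 m^2
V = 0.042638*3.9 = 0.1663 m^3

0.1663


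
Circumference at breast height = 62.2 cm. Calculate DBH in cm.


Formula: DBH = C / pi
DBH = 62.2 / pi
pi = 3.14159...
DBH = 19.8 cm

19.8


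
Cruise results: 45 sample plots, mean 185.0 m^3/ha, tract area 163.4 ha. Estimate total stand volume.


Formula: Total Volume = Mean Volume per ha * Total Area
Total Volume = 185.0 m^3/ha * 163.4 ha
Total Volume = 30229 m^3

30229


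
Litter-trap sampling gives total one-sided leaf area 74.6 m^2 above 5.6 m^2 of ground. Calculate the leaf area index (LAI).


Formula: LAI = total leaf area / ground area  (dimensionless)
LAI = 74.6 m^2 / 5.6 m^2
LAI = 13.32

13.32


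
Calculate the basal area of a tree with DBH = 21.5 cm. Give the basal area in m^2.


Formula: BA = pi * (DBH/2)^2 / 10000  (cm^2 to m^2)
Radius = DBH/2 = 21.5/2 = 10.75 cm
BA = pi * 10.75^2 / 10000
   = 363.0503 cm^2 / 10000
   = 0.0363 m^2

0.0363


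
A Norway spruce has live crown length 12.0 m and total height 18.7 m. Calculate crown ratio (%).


Formula: Crown Ratio = (Crown Length / Total Height) * 100
CR = (12.0 m / 18.7 m) * 100
CR = 0.6417 * 100 = 64.2%

64.2


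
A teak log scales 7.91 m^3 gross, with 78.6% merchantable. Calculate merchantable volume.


Formula: MV = V_total * (merchantable_pct / 100)
Merchantable fraction = 78.6% / 100 = 0.786
MV = 7.91 m^3 * 0.786 = 6.217 m^3

6.217


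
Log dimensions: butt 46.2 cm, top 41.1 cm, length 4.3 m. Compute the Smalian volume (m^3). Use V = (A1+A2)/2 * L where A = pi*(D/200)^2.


Smalian: V = (A1 + A2)/2 * L,  A = pi*(D/200)^2
A1 = pi*(46.2/200)^2 = 0.167639 m^2
A2 = pi*(41.1/200)^2 = 0.13267 m^2
V = (0.167639+0.13267)/2*4.3 = 0.6457 m^3

0.6457


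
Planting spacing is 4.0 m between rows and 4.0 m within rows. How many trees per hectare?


Formula: TPH = 10000 m^2/ha / (spacing_x * spacing_y)
Area per tree = 4.0 m * 4.0 m = 16.0 m^2
TPH = 10000 / 16.0 = 625 trees/ha

625


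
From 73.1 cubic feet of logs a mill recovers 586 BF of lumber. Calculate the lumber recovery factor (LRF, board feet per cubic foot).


Formula: LRF = Lumber Output (BF) / Log Input (ft^3)
LRF = 586 BF / 73.1 ft^3
LRF = 8.02 BF/ft^3

8.02


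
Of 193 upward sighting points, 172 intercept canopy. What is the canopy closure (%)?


Formula: Canopy closure = covered points / total points * 100
Closure = 172 / 193 * 100
Closure = 0.8912 * 100 = 89.1%

89.1


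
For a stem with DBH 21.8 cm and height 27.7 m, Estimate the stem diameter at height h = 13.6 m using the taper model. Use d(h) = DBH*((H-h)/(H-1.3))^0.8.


Taper: d(h) = DBH * ((H - h) / (H - 1.3))^0.8
Numerator = H - h = 27.7 - 13.6 = 14.1 m
Denominator = H - 1.3 = 27.7 - 1.3 = 26.4 m
Ratio = 14.1 / 26.4 = 0.53409
d = 21.8 * 0.53409^0.8 = 13.2 cm

13.2


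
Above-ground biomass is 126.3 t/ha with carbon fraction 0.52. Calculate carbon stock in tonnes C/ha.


Formula: Carbon Stock = Biomass * Carbon Fraction
C = 126.3 t/ha * 0.52
C = 65.7 t C/ha

65.7


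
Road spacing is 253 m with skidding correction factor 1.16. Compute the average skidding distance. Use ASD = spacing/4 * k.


Formula: ASD = (spacing / 4) * correction
Uncorrected distance = spacing / 4 = 253 / 4 = 63.25 m
ASD = 63.25 * 1.16 = 73 m

73


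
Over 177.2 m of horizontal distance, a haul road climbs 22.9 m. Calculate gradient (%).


Formula: Gradient = rise / run * 100
Gradient = 22.9 / 177.2 * 100 = 12.9%

12.9


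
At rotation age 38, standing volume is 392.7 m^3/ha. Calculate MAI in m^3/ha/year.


Formula: MAI = Total Volume / Stand Age
MAI = 392.7 m^3/ha / 38 years
MAI = 10.33 m^3/ha/year

10.33


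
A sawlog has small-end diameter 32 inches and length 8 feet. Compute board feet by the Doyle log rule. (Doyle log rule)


Doyle: BF = (D - 4)^2 * L / 16
Adjusted diameter = 32 - 4 = 28 in
(D-4)^2 = 28^2 = 784
BF = 784 * 8 / 16 = 392 BF

392


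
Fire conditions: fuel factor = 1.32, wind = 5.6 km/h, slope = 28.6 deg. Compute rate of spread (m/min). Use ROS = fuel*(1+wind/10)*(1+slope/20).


Formula: ROS = fuel * (1 + wind/10) * (1 + slope/20)
Wind factor = 1 + 5.6/10 = 1.56
Slope factor = 1 + 28.6/20 = 2.43
ROS = 1.32 * 1.56 * 2.43 = 5.0 m/min

5.0


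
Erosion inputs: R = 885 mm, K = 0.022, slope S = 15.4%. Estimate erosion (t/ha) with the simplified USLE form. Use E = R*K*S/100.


Formula: E = R * K * S / 100  (simplified USLE)
R * K = 885 * 0.022 = 19.47
E = 19.47 * 15.4 / 100 = 3.0 t/ha

3.0


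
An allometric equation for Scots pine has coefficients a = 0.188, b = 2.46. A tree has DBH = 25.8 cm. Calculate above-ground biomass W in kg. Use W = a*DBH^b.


Formula: W = a * DBH^b  (allometric power law)
DBH^b = 25.8^2.46 = 2968.8242
W = 0.188 * 2968.8242 = 558.1 kg

558.1


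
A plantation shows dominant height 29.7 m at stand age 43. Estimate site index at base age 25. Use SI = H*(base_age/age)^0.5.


Formula: SI = H_dom * (base_age / age)^0.5
Age ratio = 25 / 43 = 0.5814
sqrt(age_ratio) = 0.76249
SI = 29.7 * 0.76249 = 22.6 m

22.6


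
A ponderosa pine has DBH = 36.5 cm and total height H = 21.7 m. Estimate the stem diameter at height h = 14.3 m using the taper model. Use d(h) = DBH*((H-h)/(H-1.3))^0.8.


Taper: d(h) = DBH * ((H - h) / (H - 1.3))^0.8
Numerator = H - h = 21.7 - 14.3 = 7.4 m
Denominator = H - 1.3 = 21.7 - 1.3 = 20.4 m
Ratio = 7.4 / 20.4 = 0.36275
d = 36.5 * 0.36275^0.8 = 16.2 cm

16.2


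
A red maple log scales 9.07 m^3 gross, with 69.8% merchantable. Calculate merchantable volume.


Formula: MV = V_total * (merchantable_pct / 100)
Merchantable fraction = 69.8% / 100 = 0.698
MV = 9.07 m^3 * 0.698 = 6.331 m^3

6.331


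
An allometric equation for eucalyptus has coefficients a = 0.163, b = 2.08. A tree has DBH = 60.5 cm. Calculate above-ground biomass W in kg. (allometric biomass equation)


Formula: W = a * DBH^b  (allometric power law)
DBH^b = 60.5^2.08 = 5082.1933
W = 0.163 * 5082.1933 = 828.4 kg

828.4


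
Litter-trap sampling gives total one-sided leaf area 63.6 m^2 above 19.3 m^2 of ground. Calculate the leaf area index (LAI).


Formula: LAI = total leaf area / ground area  (dimensionless)
LAI = 63.6 m^2 / 19.3 m^2
LAI = 3.3

3.3


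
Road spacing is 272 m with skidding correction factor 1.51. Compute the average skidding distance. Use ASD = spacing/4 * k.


Formula: ASD = (spacing / 4) * correction
Uncorrected distance = spacing / 4 = 272 / 4 = 68 m
ASD = 68 * 1.51 = 103 m

103


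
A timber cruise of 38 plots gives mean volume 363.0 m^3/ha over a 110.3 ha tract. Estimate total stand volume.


Formula: Total Volume = Mean Volume per ha * Total Area
Total Volume = 363.0 m^3/ha * 110.3 ha
Total Volume = 40039 m^3

40039


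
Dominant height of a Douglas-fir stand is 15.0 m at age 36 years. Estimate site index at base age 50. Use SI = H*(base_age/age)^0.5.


Formula: SI = H_dom * (base_age / age)^0.5
Age ratio = 50 / 36 = 1.38889
sqrt(age_ratio) = 1.17851
SI = 15.0 * 1.17851 = 17.7 m

17.7


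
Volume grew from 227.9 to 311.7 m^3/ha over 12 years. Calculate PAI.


Formula: PAI = (V_T2 - V_T1) / (T2 - T1)
Volume increment = 311.7 - 227.9 = 83.8 m^3/ha
PAI = 83.8 / 12 = 6.98 m^3/ha/year

6.98


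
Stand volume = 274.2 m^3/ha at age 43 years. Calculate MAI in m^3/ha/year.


Formula: MAI = Total Volume / Stand Age
MAI = 274.2 m^3/ha / 43 years
MAI = 6.38 m^3/ha/year

6.38


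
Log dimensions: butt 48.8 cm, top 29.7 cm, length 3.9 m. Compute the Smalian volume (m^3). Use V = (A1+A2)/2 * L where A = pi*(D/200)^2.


Smalian: V = (A1 + A2)/2 * L,  A = pi*(D/200)^2
A1 = pi*(48.8/200)^2 = 0.187038 m^2
A2 = pi*(29.7/200)^2 = 0.069279 m^2
V = (0.187038+0.069279)/2*3.9 = 0.4998 m^3

0.4998


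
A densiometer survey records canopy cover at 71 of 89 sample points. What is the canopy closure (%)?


Formula: Canopy closure = covered points / total points * 100
Closure = 71 / 89 * 100
Closure = 0.7978 * 100 = 79.8%

79.8


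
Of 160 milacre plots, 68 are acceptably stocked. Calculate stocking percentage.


Formula: Stocking % = stocked plots / total plots * 100
Stocking = 68 / 160 * 100
Stocking = 0.425 * 100 = 42.5%

42.5


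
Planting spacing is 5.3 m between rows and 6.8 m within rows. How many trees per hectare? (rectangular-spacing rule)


Formula: TPH = 10000 m^2/ha / (spacing_x * spacing_y)
Area per tree = 5.3 m * 6.8 m = 36.04 m^2
TPH = 10000 / 36.04 = 277 trees/ha

277


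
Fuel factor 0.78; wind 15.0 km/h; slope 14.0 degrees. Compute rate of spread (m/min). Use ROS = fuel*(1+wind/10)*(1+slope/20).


Formula: ROS = fuel * (1 + wind/10) * (1 + slope/20)
Wind factor = 1 + 15.0/10 = 2.5
Slope factor = 1 + 14.0/20 = 1.7
ROS = 0.78 * 2.5 * 1.7 = 3.32 m/min

3.32


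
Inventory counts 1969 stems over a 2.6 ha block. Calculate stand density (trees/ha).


Formula: Stand Density = N_trees / Area_ha
Density = 1969 trees / 2.6 ha
Density = 757 trees/ha

757


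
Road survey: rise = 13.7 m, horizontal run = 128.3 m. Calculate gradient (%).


Formula: Gradient = rise / run * 100
Gradient = 13.7 / 128.3 * 100 = 10.7%

10.7


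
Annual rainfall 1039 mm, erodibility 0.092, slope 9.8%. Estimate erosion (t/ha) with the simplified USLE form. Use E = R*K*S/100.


Formula: E = R * K * S / 100  (simplified USLE)
R * K = 1039 * 0.092 = 95.588
E = 95.588 * 9.8 / 100 = 9.37 t/ha

9.37


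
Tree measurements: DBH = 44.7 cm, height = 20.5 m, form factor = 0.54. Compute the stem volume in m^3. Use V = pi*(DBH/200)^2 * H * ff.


Formula: V = pi * (DBH/200)^2 * H * ff
Radius = DBH/200 = 44.7/200 = 0.2235 m
Radius^2 = 0.2235^2 = 0.04995225 m^2
V = pi * 0.04995225 * 20.5 * 0.54
V = 1.737 m^3

1.737


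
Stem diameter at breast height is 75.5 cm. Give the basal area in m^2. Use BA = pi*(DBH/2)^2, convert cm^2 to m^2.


Formula: BA = pi * (DBH/2)^2 / 10000  (cm^2 to m^2)
Radius = DBH/2 = 75.5/2 = 37.75 cm
BA = pi * 37.75^2 / 10000
   = 4476.9659 cm^2 / 10000
   = 0.4477 m^2

0.4477


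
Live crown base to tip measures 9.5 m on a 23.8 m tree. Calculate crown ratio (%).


Formula: Crown Ratio = (Crown Length / Total Height) * 100
CR = (9.5 m / 23.8 m) * 100
CR = 0.3992 * 100 = 39.9%

39.9


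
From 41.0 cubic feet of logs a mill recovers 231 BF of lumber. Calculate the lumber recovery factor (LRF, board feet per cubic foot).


Formula: LRF = Lumber Output (BF) / Log Input (ft^3)
LRF = 231 BF / 41.0 ft^3
LRF = 5.63 BF/ft^3

5.63


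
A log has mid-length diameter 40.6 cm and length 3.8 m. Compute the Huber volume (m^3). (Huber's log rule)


Huber: V = Am * L,  Am = pi*(Dm/200)^2
Am = pi*(40.6/200)^2 = 0.129462 m^2
V = 0.129462*3.8 = 0.492 m^3

0.492


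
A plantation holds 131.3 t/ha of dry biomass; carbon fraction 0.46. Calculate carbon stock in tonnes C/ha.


Formula: Carbon Stock = Biomass * Carbon Fraction
C = 131.3 t/ha * 0.46
C = 60.4 t C/ha

60.4


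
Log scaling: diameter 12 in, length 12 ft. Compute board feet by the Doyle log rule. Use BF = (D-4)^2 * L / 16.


Doyle: BF = (D - 4)^2 * L / 16
Adjusted diameter = 12 - 4 = 8 in
(D-4)^2 = 8^2 = 64
BF = 64 * 12 / 16 = 48 BF

48


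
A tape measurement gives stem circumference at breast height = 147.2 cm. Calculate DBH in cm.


Formula: DBH = C / pi
DBH = 147.2 / pi
pi = 3.14159...
DBH = 46.9 cm

46.9


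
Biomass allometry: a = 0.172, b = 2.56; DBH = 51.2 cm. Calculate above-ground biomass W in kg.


Formula: W = a * DBH^b  (allometric power law)
DBH^b = 51.2^2.56 = 23753.6909
W = 0.172 * 23753.6909 = 4085.6 kg

4085.6


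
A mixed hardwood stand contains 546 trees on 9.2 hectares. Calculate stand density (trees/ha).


Formula: Stand Density = N_trees / Area_ha
Density = 546 trees / 9.2 ha
Density = 59 trees/ha

59


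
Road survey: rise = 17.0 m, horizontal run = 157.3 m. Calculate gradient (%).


Formula: Gradient = rise / run * 100
Gradient = 17.0 / 157.3 * 100 = 10.8%

10.8


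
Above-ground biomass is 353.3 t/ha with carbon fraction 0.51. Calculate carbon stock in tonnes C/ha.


Formula: Carbon Stock = Biomass * Carbon Fraction
C = 353.3 t/ha * 0.51
C = 180.2 t C/ha

180.2


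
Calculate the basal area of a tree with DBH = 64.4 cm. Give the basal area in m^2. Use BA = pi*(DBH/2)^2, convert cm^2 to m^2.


Formula: BA = pi * (DBH/2)^2 / 10000  (cm^2 to m^2)
Radius = DBH/2 = 64.4/2 = 32.2 cm
BA = pi * 32.2^2 / 10000
   = 3257.3289 cm^2 / 10000
   = 0.3257 m^2

0.3257


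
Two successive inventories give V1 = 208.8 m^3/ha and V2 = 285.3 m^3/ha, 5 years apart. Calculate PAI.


Formula: PAI = (V_T2 - V_T1) / (T2 - T1)
Volume increment = 285.3 - 208.8 = 76.5 m^3/ha
PAI = 76.5 / 5 = 15.3 m^3/ha/year

15.3


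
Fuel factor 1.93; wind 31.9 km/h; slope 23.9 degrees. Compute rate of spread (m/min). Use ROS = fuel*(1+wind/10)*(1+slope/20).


Formula: ROS = fuel * (1 + wind/10) * (1 + slope/20)
Wind factor = 1 + 31.9/10 = 4.19
Slope factor = 1 + 23.9/20 = 2.195
ROS = 1.93 * 4.19 * 2.195 = 17.75 m/min

17.75


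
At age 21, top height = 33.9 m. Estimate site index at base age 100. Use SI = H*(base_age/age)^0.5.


Formula: SI = H_dom * (base_age / age)^0.5
Age ratio = 100 / 21 = 4.7619
sqrt(age_ratio) = 2.18218
SI = 33.9 * 2.18218 = 74.0 m

74.0


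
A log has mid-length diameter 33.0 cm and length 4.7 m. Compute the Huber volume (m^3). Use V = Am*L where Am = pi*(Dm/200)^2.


Huber: V = Am * L,  Am = pi*(Dm/200)^2
Am = pi*(33.0/200)^2 = 0.08553 m^2
V = 0.08553*4.7 = 0.402 m^3

0.402


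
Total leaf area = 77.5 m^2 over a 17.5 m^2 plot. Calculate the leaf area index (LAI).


Formula: LAI = total leaf area / ground area  (dimensionless)
LAI = 77.5 m^2 / 17.5 m^2
LAI = 4.43

4.43


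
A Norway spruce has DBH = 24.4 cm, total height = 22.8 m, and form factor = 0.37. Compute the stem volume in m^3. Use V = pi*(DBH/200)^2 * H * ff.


Formula: V = pi * (DBH/200)^2 * H * ff
Radius = DBH/200 = 24.4/200 = 0.122 m
Radius^2 = 0.122^2 = 0.014884 m^2
V = pi * 0.014884 * 22.8 * 0.37
V = 0.394 m^3

0.394


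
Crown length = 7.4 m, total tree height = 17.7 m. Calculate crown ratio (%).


Formula: Crown Ratio = (Crown Length / Total Height) * 100
CR = (7.4 m / 17.7 m) * 100
CR = 0.4181 * 100 = 41.8%

41.8


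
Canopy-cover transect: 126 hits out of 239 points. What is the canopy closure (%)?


Formula: Canopy closure = covered points / total points * 100
Closure = 126 / 239 * 100
Closure = 0.5272 * 100 = 52.7%

52.7


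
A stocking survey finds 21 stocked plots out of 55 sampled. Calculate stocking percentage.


Formula: Stocking % = stocked plots / total plots * 100
Stocking = 21 / 55 * 100
Stocking = 0.3818 * 100 = 38.2%

38.2


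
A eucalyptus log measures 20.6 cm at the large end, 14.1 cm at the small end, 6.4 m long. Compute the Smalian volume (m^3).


Smalian: V = (A1 + A2)/2 * L,  A = pi*(D/200)^2
A1 = pi*(20.6/200)^2 = 0.033329 m^2
A2 = pi*(14.1/200)^2 = 0.015615 m^2
V = (0.033329+0.015615)/2*6.4 = 0.1566 m^3

0.1566


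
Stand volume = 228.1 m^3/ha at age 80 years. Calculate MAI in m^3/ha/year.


Formula: MAI = Total Volume / Stand Age
MAI = 228.1 m^3/ha / 80 years
MAI = 2.85 m^3/ha/year

2.85


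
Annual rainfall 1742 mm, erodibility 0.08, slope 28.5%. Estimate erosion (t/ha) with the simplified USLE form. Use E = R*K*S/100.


Formula: E = R * K * S / 100  (simplified USLE)
R * K = 1742 * 0.08 = 139.36
E = 139.36 * 28.5 / 100 = 39.72 t/ha

39.72


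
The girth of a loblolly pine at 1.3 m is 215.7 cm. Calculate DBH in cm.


Formula: DBH = C / pi
DBH = 215.7 / pi
pi = 3.14159...
DBH = 68.7 cm

68.7


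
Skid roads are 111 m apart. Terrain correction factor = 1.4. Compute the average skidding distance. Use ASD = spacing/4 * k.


Formula: ASD = (spacing / 4) * correction
Uncorrected distance = spacing / 4 = 111 / 4 = 27.75 m
ASD = 27.75 * 1.4 = 39 m

39


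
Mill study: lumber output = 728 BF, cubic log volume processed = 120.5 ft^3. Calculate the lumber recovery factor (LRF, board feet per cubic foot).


Formula: LRF = Lumber Output (BF) / Log Input (ft^3)
LRF = 728 BF / 120.5 ft^3
LRF = 6.04 BF/ft^3

6.04


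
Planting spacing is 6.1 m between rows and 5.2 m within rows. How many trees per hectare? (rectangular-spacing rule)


Formula: TPH = 10000 m^2/ha / (spacing_x * spacing_y)
Area per tree = 6.1 m * 5.2 m = 31.72 m^2
TPH = 10000 / 31.72 = 315 trees/ha

315


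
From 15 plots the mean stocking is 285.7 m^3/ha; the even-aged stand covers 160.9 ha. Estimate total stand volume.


Formula: Total Volume = Mean Volume per ha * Total Area
Total Volume = 285.7 m^3/ha * 160.9 ha
Total Volume = 45969 m^3

45969


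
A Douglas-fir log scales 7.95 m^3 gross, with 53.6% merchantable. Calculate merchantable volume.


Formula: MV = V_total * (merchantable_pct / 100)
Merchantable fraction = 53.6% / 100 = 0.536
MV = 7.95 m^3 * 0.536 = 4.261 m^3

4.261


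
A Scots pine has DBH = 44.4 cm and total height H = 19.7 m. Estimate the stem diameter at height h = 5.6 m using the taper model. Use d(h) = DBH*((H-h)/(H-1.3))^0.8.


Taper: d(h) = DBH * ((H - h) / (H - 1.3))^0.8
Numerator = H - h = 19.7 - 5.6 = 14.1 m
Denominator = H - 1.3 = 19.7 - 1.3 = 18.4 m
Ratio = 14.1 / 18.4 = 0.7663
d = 44.4 * 0.7663^0.8 = 35.9 cm

35.9


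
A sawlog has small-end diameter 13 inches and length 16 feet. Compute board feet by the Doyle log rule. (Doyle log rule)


Doyle: BF = (D - 4)^2 * L / 16
Adjusted diameter = 13 - 4 = 9 in
(D-4)^2 = 9^2 = 81
BF = 81 * 16 / 16 = 81 BF

81


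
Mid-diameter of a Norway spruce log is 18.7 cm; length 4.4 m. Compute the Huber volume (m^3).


Huber: V = Am * L,  Am = pi*(Dm/200)^2
Am = pi*(18.7/200)^2 = 0.027465 m^2
V = 0.027465*4.4 = 0.1208 m^3

0.1208


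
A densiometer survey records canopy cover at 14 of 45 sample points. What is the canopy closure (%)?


Formula: Canopy closure = covered points / total points * 100
Closure = 14 / 45 * 100
Closure = 0.3111 * 100 = 31.1%

31.1


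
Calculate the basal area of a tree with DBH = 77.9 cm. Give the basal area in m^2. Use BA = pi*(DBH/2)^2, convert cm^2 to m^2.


Formula: BA = pi * (DBH/2)^2 / 10000  (cm^2 to m^2)
Radius = DBH/2 = 77.9/2 = 38.95 cm
BA = pi * 38.95^2 / 10000
   = 4766.1181 cm^2 / 10000
   = 0.4766 m^2

0.4766


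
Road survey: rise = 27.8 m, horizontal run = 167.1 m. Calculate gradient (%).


Formula: Gradient = rise / run * 100
Gradient = 27.8 / 167.1 * 100 = 16.6%

16.6


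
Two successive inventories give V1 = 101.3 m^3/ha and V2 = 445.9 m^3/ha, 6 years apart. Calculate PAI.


Formula: PAI = (V_T2 - V_T1) / (T2 - T1)
Volume increment = 445.9 - 101.3 = 344.6 m^3/ha
PAI = 344.6 / 6 = 57.43 m^3/ha/year

57.43


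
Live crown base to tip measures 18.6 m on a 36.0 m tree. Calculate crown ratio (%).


Formula: Crown Ratio = (Crown Length / Total Height) * 100
CR = (18.6 m / 36.0 m) * 100
CR = 0.5167 * 100 = 51.7%

51.7


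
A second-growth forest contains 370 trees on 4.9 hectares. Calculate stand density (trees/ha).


Formula: Stand Density = N_trees / Area_ha
Density = 370 trees / 4.9 ha
Density = 76 trees/ha

76


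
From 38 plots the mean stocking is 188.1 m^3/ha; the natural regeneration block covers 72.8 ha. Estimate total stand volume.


Formula: Total Volume = Mean Volume per ha * Total Area
Total Volume = 188.1 m^3/ha * 72.8 ha
Total Volume = 13694 m^3

13694


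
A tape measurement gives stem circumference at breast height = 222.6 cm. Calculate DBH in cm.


Formula: DBH = C / pi
DBH = 222.6 / pi
pi = 3.14159...
DBH = 70.9 cm

70.9


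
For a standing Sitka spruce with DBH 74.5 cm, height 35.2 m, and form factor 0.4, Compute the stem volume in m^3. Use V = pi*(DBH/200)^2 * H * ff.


Formula: V = pi * (DBH/200)^2 * H * ff
Radius = DBH/200 = 74.5/200 = 0.3725 m
Radius^2 = 0.3725^2 = 0.13875625 m^2
V = pi * 0.13875625 * 35.2 * 0.4
V = 6.138 m^3

6.138


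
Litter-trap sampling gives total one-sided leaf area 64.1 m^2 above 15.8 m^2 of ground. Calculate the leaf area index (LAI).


Formula: LAI = total leaf area / ground area  (dimensionless)
LAI = 64.1 m^2 / 15.8 m^2
LAI = 4.06

4.06


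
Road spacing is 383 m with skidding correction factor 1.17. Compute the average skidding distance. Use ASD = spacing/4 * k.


Formula: ASD = (spacing / 4) * correction
Uncorrected distance = spacing / 4 = 383 / 4 = 95.75 m
ASD = 95.75 * 1.17 = 112 m

112


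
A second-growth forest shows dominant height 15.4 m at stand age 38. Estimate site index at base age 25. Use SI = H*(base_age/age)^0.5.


Formula: SI = H_dom * (base_age / age)^0.5
Age ratio = 25 / 38 = 0.65789
sqrt(age_ratio) = 0.81111
SI = 15.4 * 0.81111 = 12.5 m

12.5


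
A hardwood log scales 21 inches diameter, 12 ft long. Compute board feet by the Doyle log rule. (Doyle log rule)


Doyle: BF = (D - 4)^2 * L / 16
Adjusted diameter = 21 - 4 = 17 in
(D-4)^2 = 17^2 = 289
BF = 289 * 12 / 16 = 217 BF

217


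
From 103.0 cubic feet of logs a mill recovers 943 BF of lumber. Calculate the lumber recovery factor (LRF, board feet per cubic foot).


Formula: LRF = Lumber Output (BF) / Log Input (ft^3)
LRF = 943 BF / 103.0 ft^3
LRF = 9.16 BF/ft^3

9.16


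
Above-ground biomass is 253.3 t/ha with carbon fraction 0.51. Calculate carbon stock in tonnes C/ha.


Formula: Carbon Stock = Biomass * Carbon Fraction
C = 253.3 t/ha * 0.51
C = 129.2 t C/ha

129.2


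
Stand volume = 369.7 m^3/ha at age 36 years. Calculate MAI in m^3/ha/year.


Formula: MAI = Total Volume / Stand Age
MAI = 369.7 m^3/ha / 36 years
MAI = 10.27 m^3/ha/year

10.27


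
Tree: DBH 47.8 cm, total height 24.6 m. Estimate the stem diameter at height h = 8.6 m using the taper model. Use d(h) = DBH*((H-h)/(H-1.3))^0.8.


Taper: d(h) = DBH * ((H - h) / (H - 1.3))^0.8
Numerator = H - h = 24.6 - 8.6 = 16.0 m
Denominator = H - 1.3 = 24.6 - 1.3 = 23.3 m
Ratio = 16.0 / 23.3 = 0.6867
d = 47.8 * 0.6867^0.8 = 35.4 cm

35.4


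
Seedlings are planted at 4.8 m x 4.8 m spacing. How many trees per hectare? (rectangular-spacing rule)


Formula: TPH = 10000 m^2/ha / (spacing_x * spacing_y)
Area per tree = 4.8 m * 4.8 m = 23.04 m^2
TPH = 10000 / 23.04 = 434 trees/ha

434


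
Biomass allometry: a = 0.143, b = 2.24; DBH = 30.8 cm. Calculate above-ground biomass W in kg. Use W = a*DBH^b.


Formula: W = a * DBH^b  (allometric power law)
DBH^b = 30.8^2.24 = 2159.502
W = 0.143 * 2159.502 = 308.8 kg

308.8


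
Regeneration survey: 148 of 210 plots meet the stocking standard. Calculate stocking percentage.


Formula: Stocking % = stocked plots / total plots * 100
Stocking = 148 / 210 * 100
Stocking = 0.7048 * 100 = 70.5%

70.5


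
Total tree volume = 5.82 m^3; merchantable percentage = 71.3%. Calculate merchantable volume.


Formula: MV = V_total * (merchantable_pct / 100)
Merchantable fraction = 71.3% / 100 = 0.713
MV = 5.82 m^3 * 0.713 = 4.15 m^3

4.15


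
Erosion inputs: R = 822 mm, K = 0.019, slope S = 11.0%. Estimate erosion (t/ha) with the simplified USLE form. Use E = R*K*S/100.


Formula: E = R * K * S / 100  (simplified USLE)
R * K = 822 * 0.019 = 15.618
E = 15.618 * 11.0 / 100 = 1.72 t/ha

1.72


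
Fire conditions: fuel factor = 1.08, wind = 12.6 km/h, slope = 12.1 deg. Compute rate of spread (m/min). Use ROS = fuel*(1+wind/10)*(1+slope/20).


Formula: ROS = fuel * (1 + wind/10) * (1 + slope/20)
Wind factor = 1 + 12.6/10 = 2.26
Slope factor = 1 + 12.1/20 = 1.605
ROS = 1.08 * 2.26 * 1.605 = 3.92 m/min

3.92


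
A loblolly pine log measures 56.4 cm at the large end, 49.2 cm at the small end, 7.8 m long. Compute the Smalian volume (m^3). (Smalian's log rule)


Smalian: V = (A1 + A2)/2 * L,  A = pi*(D/200)^2
A1 = pi*(56.4/200)^2 = 0.249832 m^2
A2 = pi*(49.2/200)^2 = 0.190117 m^2
V = (0.249832+0.190117)/2*7.8 = 1.7158 m^3

1.7158


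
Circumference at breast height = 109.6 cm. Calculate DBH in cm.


Formula: DBH = C / pi
DBH = 109.6 / pi
pi = 3.14159...
DBH = 34.9 cm

34.9


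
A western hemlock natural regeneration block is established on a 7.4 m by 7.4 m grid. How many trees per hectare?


Formula: TPH = 10000 m^2/ha / (spacing_x * spacing_y)
Area per tree = 7.4 m * 7.4 m = 54.76 m^2
TPH = 10000 / 54.76 = 183 trees/ha

183


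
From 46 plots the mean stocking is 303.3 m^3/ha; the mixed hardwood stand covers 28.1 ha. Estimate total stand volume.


Formula: Total Volume = Mean Volume per ha * Total Area
Total Volume = 303.3 m^3/ha * 28.1 ha
Total Volume = 8523 m^3

8523


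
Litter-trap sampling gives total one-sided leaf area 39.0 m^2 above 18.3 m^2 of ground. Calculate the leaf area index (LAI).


Formula: LAI = total leaf area / ground area  (dimensionless)
LAI = 39.0 m^2 / 18.3 m^2
LAI = 2.13

2.13


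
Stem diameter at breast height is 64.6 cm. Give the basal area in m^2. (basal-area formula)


Formula: BA = pi * (DBH/2)^2 / 10000  (cm^2 to m^2)
Radius = DBH/2 = 64.6/2 = 32.3 cm
BA = pi * 32.3^2 / 10000
   = 3277.5922 cm^2 / 10000
   = 0.3278 m^2

0.3278


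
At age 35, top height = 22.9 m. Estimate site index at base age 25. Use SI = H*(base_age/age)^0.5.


Formula: SI = H_dom * (base_age / age)^0.5
Age ratio = 25 / 35 = 0.71429
sqrt(age_ratio) = 0.84515
SI = 22.9 * 0.84515 = 19.4 m

19.4


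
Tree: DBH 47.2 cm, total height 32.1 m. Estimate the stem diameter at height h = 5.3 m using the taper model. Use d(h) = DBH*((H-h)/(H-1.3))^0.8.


Taper: d(h) = DBH * ((H - h) / (H - 1.3))^0.8
Numerator = H - h = 32.1 - 5.3 = 26.8 m
Denominator = H - 1.3 = 32.1 - 1.3 = 30.8 m
Ratio = 26.8 / 30.8 = 0.87013
d = 47.2 * 0.87013^0.8 = 42.2 cm

42.2


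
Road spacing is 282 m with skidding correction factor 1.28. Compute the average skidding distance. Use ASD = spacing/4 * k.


Formula: ASD = (spacing / 4) * correction
Uncorrected distance = spacing / 4 = 282 / 4 = 70.5 m
ASD = 70.5 * 1.28 = 90 m

90


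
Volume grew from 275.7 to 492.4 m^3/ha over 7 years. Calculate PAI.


Formula: PAI = (V_T2 - V_T1) / (T2 - T1)
Volume increment = 492.4 - 275.7 = 216.7 m^3/ha
PAI = 216.7 / 7 = 30.96 m^3/ha/year

30.96


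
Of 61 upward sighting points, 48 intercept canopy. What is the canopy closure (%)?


Formula: Canopy closure = covered points / total points * 100
Closure = 48 / 61 * 100
Closure = 0.7869 * 100 = 78.7%

78.7


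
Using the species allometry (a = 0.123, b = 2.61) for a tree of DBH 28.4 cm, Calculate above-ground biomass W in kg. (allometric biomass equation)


Formula: W = a * DBH^b  (allometric power law)
DBH^b = 28.4^2.61 = 6210.9905
W = 0.123 * 6210.9905 = 764.0 kg

764.0


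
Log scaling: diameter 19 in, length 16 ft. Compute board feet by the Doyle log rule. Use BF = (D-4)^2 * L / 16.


Doyle: BF = (D - 4)^2 * L / 16
Adjusted diameter = 19 - 4 = 15 in
(D-4)^2 = 15^2 = 225
BF = 225 * 16 / 16 = 225 BF

225


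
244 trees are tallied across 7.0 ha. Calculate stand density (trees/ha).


Formula: Stand Density = N_trees / Area_ha
Density = 244 trees / 7.0 ha
Density = 35 trees/ha

35


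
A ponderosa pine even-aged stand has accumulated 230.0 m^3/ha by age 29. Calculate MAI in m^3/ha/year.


Formula: MAI = Total Volume / Stand Age
MAI = 230.0 m^3/ha / 29 years
MAI = 7.93 m^3/ha/year

7.93


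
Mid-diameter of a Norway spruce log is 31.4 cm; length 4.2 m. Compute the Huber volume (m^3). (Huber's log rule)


Huber: V = Am * L,  Am = pi*(Dm/200)^2
Am = pi*(31.4/200)^2 = 0.077437 m^2
V = 0.077437*4.2 = 0.3252 m^3

0.3252


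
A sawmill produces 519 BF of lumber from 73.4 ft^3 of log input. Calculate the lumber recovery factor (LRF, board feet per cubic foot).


Formula: LRF = Lumber Output (BF) / Log Input (ft^3)
LRF = 519 BF / 73.4 ft^3
LRF = 7.07 BF/ft^3

7.07


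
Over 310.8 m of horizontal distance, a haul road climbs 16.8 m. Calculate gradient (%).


Formula: Gradient = rise / run * 100
Gradient = 16.8 / 310.8 * 100 = 5.4%

5.4


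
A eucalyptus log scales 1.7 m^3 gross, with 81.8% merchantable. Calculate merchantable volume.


Formula: MV = V_total * (merchantable_pct / 100)
Merchantable fraction = 81.8% / 100 = 0.818
MV = 1.7 m^3 * 0.818 = 1.391 m^3

1.391


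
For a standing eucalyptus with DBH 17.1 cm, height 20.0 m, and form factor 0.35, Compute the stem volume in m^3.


Formula: V = pi * (DBH/200)^2 * H * ff
Radius = DBH/200 = 17.1/200 = 0.0855 m
Radius^2 = 0.0855^2 = 0.00731025 m^2
V = pi * 0.00731025 * 20.0 * 0.35
V = 0.161 m^3

0.161


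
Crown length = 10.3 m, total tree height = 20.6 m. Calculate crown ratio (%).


Formula: Crown Ratio = (Crown Length / Total Height) * 100
CR = (10.3 m / 20.6 m) * 100
CR = 0.5 * 100 = 50.0%

50.0


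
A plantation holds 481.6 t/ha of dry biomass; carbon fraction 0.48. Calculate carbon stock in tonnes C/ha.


Formula: Carbon Stock = Biomass * Carbon Fraction
C = 481.6 t/ha * 0.48
C = 231.2 t C/ha

231.2


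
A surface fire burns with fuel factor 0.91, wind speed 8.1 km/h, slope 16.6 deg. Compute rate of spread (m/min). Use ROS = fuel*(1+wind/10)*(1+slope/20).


Formula: ROS = fuel * (1 + wind/10) * (1 + slope/20)
Wind factor = 1 + 8.1/10 = 1.81
Slope factor = 1 + 16.6/20 = 1.83
ROS = 0.91 * 1.81 * 1.83 = 3.01 m/min

3.01


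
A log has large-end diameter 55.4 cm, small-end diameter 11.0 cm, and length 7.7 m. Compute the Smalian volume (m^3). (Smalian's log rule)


Smalian: V = (A1 + A2)/2 * L,  A = pi*(D/200)^2
A1 = pi*(55.4/200)^2 = 0.241051 m^2
A2 = pi*(11.0/200)^2 = 0.009503 m^2
V = (0.241051+0.009503)/2*7.7 = 0.9646 m^3

0.9646


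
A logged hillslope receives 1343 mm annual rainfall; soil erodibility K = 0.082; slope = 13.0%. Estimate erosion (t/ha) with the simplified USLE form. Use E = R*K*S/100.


Formula: E = R * K * S / 100  (simplified USLE)
R * K = 1343 * 0.082 = 110.126
E = 110.126 * 13.0 / 100 = 14.32 t/ha

14.32


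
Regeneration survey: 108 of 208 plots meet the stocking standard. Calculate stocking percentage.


Formula: Stocking % = stocked plots / total plots * 100
Stocking = 108 / 208 * 100
Stocking = 0.5192 * 100 = 51.9%

51.9


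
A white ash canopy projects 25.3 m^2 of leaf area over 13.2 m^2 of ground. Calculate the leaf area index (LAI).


Formula: LAI = total leaf area / ground area  (dimensionless)
LAI = 25.3 m^2 / 13.2 m^2
LAI = 1.92

1.92


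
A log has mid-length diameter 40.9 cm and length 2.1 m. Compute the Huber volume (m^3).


Huber: V = Am * L,  Am = pi*(Dm/200)^2
Am = pi*(40.9/200)^2 = 0.131382 m^2
V = 0.131382*2.1 = 0.2759 m^3

0.2759


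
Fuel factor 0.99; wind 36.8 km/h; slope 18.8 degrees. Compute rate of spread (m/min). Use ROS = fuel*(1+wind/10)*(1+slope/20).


Formula: ROS = fuel * (1 + wind/10) * (1 + slope/20)
Wind factor = 1 + 36.8/10 = 4.68
Slope factor = 1 + 18.8/20 = 1.94
ROS = 0.99 * 4.68 * 1.94 = 8.99 m/min

8.99


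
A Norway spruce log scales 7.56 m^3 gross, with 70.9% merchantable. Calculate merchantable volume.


Formula: MV = V_total * (merchantable_pct / 100)
Merchantable fraction = 70.9% / 100 = 0.709
MV = 7.56 m^3 * 0.709 = 5.36 m^3

5.36


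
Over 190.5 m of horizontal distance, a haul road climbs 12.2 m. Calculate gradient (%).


Formula: Gradient = rise / run * 100
Gradient = 12.2 / 190.5 * 100 = 6.4%

6.4


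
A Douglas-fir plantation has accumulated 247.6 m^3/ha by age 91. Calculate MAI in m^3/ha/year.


Formula: MAI = Total Volume / Stand Age
MAI = 247.6 m^3/ha / 91 years
MAI = 2.72 m^3/ha/year

2.72


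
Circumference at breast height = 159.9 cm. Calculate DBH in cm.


Formula: DBH = C / pi
DBH = 159.9 / pi
pi = 3.14159...
DBH = 50.9 cm

50.9


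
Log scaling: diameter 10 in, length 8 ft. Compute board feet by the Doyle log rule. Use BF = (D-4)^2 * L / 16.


Doyle: BF = (D - 4)^2 * L / 16
Adjusted diameter = 10 - 4 = 6 in
(D-4)^2 = 6^2 = 36
BF = 36 * 8 / 16 = 18 BF

18
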